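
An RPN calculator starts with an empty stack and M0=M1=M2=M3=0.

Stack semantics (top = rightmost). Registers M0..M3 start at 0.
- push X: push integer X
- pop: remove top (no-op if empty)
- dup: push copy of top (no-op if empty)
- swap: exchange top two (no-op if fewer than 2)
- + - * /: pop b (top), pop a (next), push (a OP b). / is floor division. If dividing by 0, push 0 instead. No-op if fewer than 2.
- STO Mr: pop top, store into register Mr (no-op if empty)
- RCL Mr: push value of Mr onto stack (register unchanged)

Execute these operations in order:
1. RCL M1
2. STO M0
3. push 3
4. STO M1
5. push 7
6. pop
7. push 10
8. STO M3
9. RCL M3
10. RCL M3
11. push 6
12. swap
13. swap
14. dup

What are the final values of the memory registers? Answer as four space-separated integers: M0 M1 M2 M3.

Answer: 0 3 0 10

Derivation:
After op 1 (RCL M1): stack=[0] mem=[0,0,0,0]
After op 2 (STO M0): stack=[empty] mem=[0,0,0,0]
After op 3 (push 3): stack=[3] mem=[0,0,0,0]
After op 4 (STO M1): stack=[empty] mem=[0,3,0,0]
After op 5 (push 7): stack=[7] mem=[0,3,0,0]
After op 6 (pop): stack=[empty] mem=[0,3,0,0]
After op 7 (push 10): stack=[10] mem=[0,3,0,0]
After op 8 (STO M3): stack=[empty] mem=[0,3,0,10]
After op 9 (RCL M3): stack=[10] mem=[0,3,0,10]
After op 10 (RCL M3): stack=[10,10] mem=[0,3,0,10]
After op 11 (push 6): stack=[10,10,6] mem=[0,3,0,10]
After op 12 (swap): stack=[10,6,10] mem=[0,3,0,10]
After op 13 (swap): stack=[10,10,6] mem=[0,3,0,10]
After op 14 (dup): stack=[10,10,6,6] mem=[0,3,0,10]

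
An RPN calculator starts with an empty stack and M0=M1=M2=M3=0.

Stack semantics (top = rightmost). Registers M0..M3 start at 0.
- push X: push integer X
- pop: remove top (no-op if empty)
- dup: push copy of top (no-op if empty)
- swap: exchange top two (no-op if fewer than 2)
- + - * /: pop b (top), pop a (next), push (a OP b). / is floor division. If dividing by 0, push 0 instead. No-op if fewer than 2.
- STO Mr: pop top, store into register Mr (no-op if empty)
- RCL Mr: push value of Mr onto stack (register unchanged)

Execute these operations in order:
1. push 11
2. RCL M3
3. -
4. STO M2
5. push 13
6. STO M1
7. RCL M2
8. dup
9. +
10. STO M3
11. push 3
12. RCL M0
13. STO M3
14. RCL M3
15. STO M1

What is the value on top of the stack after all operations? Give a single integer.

After op 1 (push 11): stack=[11] mem=[0,0,0,0]
After op 2 (RCL M3): stack=[11,0] mem=[0,0,0,0]
After op 3 (-): stack=[11] mem=[0,0,0,0]
After op 4 (STO M2): stack=[empty] mem=[0,0,11,0]
After op 5 (push 13): stack=[13] mem=[0,0,11,0]
After op 6 (STO M1): stack=[empty] mem=[0,13,11,0]
After op 7 (RCL M2): stack=[11] mem=[0,13,11,0]
After op 8 (dup): stack=[11,11] mem=[0,13,11,0]
After op 9 (+): stack=[22] mem=[0,13,11,0]
After op 10 (STO M3): stack=[empty] mem=[0,13,11,22]
After op 11 (push 3): stack=[3] mem=[0,13,11,22]
After op 12 (RCL M0): stack=[3,0] mem=[0,13,11,22]
After op 13 (STO M3): stack=[3] mem=[0,13,11,0]
After op 14 (RCL M3): stack=[3,0] mem=[0,13,11,0]
After op 15 (STO M1): stack=[3] mem=[0,0,11,0]

Answer: 3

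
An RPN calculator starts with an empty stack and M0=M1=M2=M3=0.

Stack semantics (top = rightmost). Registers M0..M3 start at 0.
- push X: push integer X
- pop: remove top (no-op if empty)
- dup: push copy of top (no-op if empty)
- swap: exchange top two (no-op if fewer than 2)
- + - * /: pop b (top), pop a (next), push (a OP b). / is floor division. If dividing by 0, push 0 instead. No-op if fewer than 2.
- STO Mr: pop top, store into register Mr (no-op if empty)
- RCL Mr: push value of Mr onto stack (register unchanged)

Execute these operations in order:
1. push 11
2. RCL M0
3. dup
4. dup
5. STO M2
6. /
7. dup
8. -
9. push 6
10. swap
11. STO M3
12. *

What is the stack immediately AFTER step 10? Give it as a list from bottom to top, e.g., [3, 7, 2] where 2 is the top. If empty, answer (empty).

After op 1 (push 11): stack=[11] mem=[0,0,0,0]
After op 2 (RCL M0): stack=[11,0] mem=[0,0,0,0]
After op 3 (dup): stack=[11,0,0] mem=[0,0,0,0]
After op 4 (dup): stack=[11,0,0,0] mem=[0,0,0,0]
After op 5 (STO M2): stack=[11,0,0] mem=[0,0,0,0]
After op 6 (/): stack=[11,0] mem=[0,0,0,0]
After op 7 (dup): stack=[11,0,0] mem=[0,0,0,0]
After op 8 (-): stack=[11,0] mem=[0,0,0,0]
After op 9 (push 6): stack=[11,0,6] mem=[0,0,0,0]
After op 10 (swap): stack=[11,6,0] mem=[0,0,0,0]

[11, 6, 0]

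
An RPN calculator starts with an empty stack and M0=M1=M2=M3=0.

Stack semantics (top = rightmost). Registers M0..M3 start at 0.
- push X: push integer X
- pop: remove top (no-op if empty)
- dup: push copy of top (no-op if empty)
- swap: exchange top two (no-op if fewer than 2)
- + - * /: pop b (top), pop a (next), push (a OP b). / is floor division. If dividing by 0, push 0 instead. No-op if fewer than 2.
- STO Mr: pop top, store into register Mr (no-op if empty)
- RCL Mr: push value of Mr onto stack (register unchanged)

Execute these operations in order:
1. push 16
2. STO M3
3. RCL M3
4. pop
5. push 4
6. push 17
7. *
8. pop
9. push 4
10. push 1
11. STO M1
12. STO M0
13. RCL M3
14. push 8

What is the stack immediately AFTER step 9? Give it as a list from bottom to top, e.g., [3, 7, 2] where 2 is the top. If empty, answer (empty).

After op 1 (push 16): stack=[16] mem=[0,0,0,0]
After op 2 (STO M3): stack=[empty] mem=[0,0,0,16]
After op 3 (RCL M3): stack=[16] mem=[0,0,0,16]
After op 4 (pop): stack=[empty] mem=[0,0,0,16]
After op 5 (push 4): stack=[4] mem=[0,0,0,16]
After op 6 (push 17): stack=[4,17] mem=[0,0,0,16]
After op 7 (*): stack=[68] mem=[0,0,0,16]
After op 8 (pop): stack=[empty] mem=[0,0,0,16]
After op 9 (push 4): stack=[4] mem=[0,0,0,16]

[4]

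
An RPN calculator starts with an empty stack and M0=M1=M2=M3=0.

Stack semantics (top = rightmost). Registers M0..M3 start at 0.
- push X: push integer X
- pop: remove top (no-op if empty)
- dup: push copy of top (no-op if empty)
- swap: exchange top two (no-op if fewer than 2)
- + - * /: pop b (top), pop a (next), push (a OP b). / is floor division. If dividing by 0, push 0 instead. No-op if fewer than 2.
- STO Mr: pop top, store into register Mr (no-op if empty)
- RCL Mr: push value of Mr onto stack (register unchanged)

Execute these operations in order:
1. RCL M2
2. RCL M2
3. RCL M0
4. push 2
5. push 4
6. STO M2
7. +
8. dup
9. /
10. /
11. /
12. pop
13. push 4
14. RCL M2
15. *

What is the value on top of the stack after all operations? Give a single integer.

After op 1 (RCL M2): stack=[0] mem=[0,0,0,0]
After op 2 (RCL M2): stack=[0,0] mem=[0,0,0,0]
After op 3 (RCL M0): stack=[0,0,0] mem=[0,0,0,0]
After op 4 (push 2): stack=[0,0,0,2] mem=[0,0,0,0]
After op 5 (push 4): stack=[0,0,0,2,4] mem=[0,0,0,0]
After op 6 (STO M2): stack=[0,0,0,2] mem=[0,0,4,0]
After op 7 (+): stack=[0,0,2] mem=[0,0,4,0]
After op 8 (dup): stack=[0,0,2,2] mem=[0,0,4,0]
After op 9 (/): stack=[0,0,1] mem=[0,0,4,0]
After op 10 (/): stack=[0,0] mem=[0,0,4,0]
After op 11 (/): stack=[0] mem=[0,0,4,0]
After op 12 (pop): stack=[empty] mem=[0,0,4,0]
After op 13 (push 4): stack=[4] mem=[0,0,4,0]
After op 14 (RCL M2): stack=[4,4] mem=[0,0,4,0]
After op 15 (*): stack=[16] mem=[0,0,4,0]

Answer: 16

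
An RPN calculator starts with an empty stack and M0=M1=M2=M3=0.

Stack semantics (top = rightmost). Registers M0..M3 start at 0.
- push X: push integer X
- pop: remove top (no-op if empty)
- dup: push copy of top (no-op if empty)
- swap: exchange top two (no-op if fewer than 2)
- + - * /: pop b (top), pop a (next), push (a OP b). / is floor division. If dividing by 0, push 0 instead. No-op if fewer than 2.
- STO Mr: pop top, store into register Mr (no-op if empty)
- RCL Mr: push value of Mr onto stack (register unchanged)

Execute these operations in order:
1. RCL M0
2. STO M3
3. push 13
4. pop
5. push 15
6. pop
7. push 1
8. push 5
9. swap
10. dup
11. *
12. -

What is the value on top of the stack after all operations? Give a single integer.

Answer: 4

Derivation:
After op 1 (RCL M0): stack=[0] mem=[0,0,0,0]
After op 2 (STO M3): stack=[empty] mem=[0,0,0,0]
After op 3 (push 13): stack=[13] mem=[0,0,0,0]
After op 4 (pop): stack=[empty] mem=[0,0,0,0]
After op 5 (push 15): stack=[15] mem=[0,0,0,0]
After op 6 (pop): stack=[empty] mem=[0,0,0,0]
After op 7 (push 1): stack=[1] mem=[0,0,0,0]
After op 8 (push 5): stack=[1,5] mem=[0,0,0,0]
After op 9 (swap): stack=[5,1] mem=[0,0,0,0]
After op 10 (dup): stack=[5,1,1] mem=[0,0,0,0]
After op 11 (*): stack=[5,1] mem=[0,0,0,0]
After op 12 (-): stack=[4] mem=[0,0,0,0]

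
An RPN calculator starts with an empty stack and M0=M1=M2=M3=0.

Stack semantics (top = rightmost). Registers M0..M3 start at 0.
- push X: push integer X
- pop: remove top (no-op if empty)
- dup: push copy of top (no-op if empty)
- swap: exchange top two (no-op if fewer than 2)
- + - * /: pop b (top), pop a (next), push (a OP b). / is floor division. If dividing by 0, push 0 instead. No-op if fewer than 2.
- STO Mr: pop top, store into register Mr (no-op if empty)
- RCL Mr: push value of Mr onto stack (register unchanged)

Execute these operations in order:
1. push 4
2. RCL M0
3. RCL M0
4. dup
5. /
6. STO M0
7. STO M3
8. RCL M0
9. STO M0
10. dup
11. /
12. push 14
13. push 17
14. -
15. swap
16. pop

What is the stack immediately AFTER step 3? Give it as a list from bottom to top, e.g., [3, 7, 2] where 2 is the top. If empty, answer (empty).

After op 1 (push 4): stack=[4] mem=[0,0,0,0]
After op 2 (RCL M0): stack=[4,0] mem=[0,0,0,0]
After op 3 (RCL M0): stack=[4,0,0] mem=[0,0,0,0]

[4, 0, 0]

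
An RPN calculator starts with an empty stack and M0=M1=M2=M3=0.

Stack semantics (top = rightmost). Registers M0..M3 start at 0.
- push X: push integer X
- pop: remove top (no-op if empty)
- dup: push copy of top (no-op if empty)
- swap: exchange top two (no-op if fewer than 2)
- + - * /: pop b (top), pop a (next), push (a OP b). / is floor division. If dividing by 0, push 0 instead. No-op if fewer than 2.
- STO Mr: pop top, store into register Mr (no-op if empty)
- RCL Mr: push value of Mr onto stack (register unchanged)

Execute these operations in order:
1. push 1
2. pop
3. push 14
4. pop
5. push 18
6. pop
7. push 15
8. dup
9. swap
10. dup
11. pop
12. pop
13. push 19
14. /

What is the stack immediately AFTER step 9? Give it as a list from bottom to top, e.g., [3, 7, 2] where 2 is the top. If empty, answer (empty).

After op 1 (push 1): stack=[1] mem=[0,0,0,0]
After op 2 (pop): stack=[empty] mem=[0,0,0,0]
After op 3 (push 14): stack=[14] mem=[0,0,0,0]
After op 4 (pop): stack=[empty] mem=[0,0,0,0]
After op 5 (push 18): stack=[18] mem=[0,0,0,0]
After op 6 (pop): stack=[empty] mem=[0,0,0,0]
After op 7 (push 15): stack=[15] mem=[0,0,0,0]
After op 8 (dup): stack=[15,15] mem=[0,0,0,0]
After op 9 (swap): stack=[15,15] mem=[0,0,0,0]

[15, 15]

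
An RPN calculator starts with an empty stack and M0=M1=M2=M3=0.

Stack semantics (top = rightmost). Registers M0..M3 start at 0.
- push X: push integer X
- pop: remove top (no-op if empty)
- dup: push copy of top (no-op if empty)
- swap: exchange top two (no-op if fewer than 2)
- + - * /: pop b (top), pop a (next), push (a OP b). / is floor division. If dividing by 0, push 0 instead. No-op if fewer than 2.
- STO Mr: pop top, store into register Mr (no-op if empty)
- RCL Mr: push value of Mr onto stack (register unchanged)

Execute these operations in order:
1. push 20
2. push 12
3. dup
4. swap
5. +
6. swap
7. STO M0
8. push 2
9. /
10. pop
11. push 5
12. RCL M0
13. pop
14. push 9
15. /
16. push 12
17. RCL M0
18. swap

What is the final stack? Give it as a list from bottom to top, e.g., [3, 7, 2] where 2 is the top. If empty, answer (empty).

Answer: [0, 20, 12]

Derivation:
After op 1 (push 20): stack=[20] mem=[0,0,0,0]
After op 2 (push 12): stack=[20,12] mem=[0,0,0,0]
After op 3 (dup): stack=[20,12,12] mem=[0,0,0,0]
After op 4 (swap): stack=[20,12,12] mem=[0,0,0,0]
After op 5 (+): stack=[20,24] mem=[0,0,0,0]
After op 6 (swap): stack=[24,20] mem=[0,0,0,0]
After op 7 (STO M0): stack=[24] mem=[20,0,0,0]
After op 8 (push 2): stack=[24,2] mem=[20,0,0,0]
After op 9 (/): stack=[12] mem=[20,0,0,0]
After op 10 (pop): stack=[empty] mem=[20,0,0,0]
After op 11 (push 5): stack=[5] mem=[20,0,0,0]
After op 12 (RCL M0): stack=[5,20] mem=[20,0,0,0]
After op 13 (pop): stack=[5] mem=[20,0,0,0]
After op 14 (push 9): stack=[5,9] mem=[20,0,0,0]
After op 15 (/): stack=[0] mem=[20,0,0,0]
After op 16 (push 12): stack=[0,12] mem=[20,0,0,0]
After op 17 (RCL M0): stack=[0,12,20] mem=[20,0,0,0]
After op 18 (swap): stack=[0,20,12] mem=[20,0,0,0]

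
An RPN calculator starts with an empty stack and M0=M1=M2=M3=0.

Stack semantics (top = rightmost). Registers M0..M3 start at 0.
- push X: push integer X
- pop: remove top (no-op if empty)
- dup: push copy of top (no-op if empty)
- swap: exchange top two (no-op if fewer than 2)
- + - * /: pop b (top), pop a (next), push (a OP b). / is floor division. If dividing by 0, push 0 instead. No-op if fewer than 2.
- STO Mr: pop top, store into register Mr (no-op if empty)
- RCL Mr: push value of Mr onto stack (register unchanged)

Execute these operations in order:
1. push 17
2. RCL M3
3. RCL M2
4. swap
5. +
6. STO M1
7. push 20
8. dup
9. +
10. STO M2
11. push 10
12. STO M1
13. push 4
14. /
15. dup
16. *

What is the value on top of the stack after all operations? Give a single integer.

Answer: 16

Derivation:
After op 1 (push 17): stack=[17] mem=[0,0,0,0]
After op 2 (RCL M3): stack=[17,0] mem=[0,0,0,0]
After op 3 (RCL M2): stack=[17,0,0] mem=[0,0,0,0]
After op 4 (swap): stack=[17,0,0] mem=[0,0,0,0]
After op 5 (+): stack=[17,0] mem=[0,0,0,0]
After op 6 (STO M1): stack=[17] mem=[0,0,0,0]
After op 7 (push 20): stack=[17,20] mem=[0,0,0,0]
After op 8 (dup): stack=[17,20,20] mem=[0,0,0,0]
After op 9 (+): stack=[17,40] mem=[0,0,0,0]
After op 10 (STO M2): stack=[17] mem=[0,0,40,0]
After op 11 (push 10): stack=[17,10] mem=[0,0,40,0]
After op 12 (STO M1): stack=[17] mem=[0,10,40,0]
After op 13 (push 4): stack=[17,4] mem=[0,10,40,0]
After op 14 (/): stack=[4] mem=[0,10,40,0]
After op 15 (dup): stack=[4,4] mem=[0,10,40,0]
After op 16 (*): stack=[16] mem=[0,10,40,0]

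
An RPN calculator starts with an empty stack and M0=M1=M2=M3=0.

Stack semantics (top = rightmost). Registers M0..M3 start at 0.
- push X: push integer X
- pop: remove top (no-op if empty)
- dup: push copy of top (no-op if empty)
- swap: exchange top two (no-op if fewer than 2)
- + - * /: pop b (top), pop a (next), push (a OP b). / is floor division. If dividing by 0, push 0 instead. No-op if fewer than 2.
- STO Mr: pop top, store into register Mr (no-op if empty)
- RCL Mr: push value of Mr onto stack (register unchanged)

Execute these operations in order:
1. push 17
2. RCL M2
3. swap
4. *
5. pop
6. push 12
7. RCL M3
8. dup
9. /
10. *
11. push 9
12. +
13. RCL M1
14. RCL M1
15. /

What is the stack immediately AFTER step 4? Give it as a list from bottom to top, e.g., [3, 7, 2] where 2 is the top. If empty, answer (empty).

After op 1 (push 17): stack=[17] mem=[0,0,0,0]
After op 2 (RCL M2): stack=[17,0] mem=[0,0,0,0]
After op 3 (swap): stack=[0,17] mem=[0,0,0,0]
After op 4 (*): stack=[0] mem=[0,0,0,0]

[0]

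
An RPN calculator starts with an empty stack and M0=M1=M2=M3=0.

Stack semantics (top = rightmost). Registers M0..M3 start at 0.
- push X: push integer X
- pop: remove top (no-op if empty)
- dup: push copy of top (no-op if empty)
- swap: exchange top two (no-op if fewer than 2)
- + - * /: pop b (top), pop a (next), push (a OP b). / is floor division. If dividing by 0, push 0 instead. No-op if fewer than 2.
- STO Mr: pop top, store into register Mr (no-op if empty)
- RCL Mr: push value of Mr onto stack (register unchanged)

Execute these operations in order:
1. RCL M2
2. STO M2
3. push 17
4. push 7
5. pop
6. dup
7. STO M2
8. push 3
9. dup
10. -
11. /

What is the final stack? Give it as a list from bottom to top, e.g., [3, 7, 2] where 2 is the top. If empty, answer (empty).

Answer: [0]

Derivation:
After op 1 (RCL M2): stack=[0] mem=[0,0,0,0]
After op 2 (STO M2): stack=[empty] mem=[0,0,0,0]
After op 3 (push 17): stack=[17] mem=[0,0,0,0]
After op 4 (push 7): stack=[17,7] mem=[0,0,0,0]
After op 5 (pop): stack=[17] mem=[0,0,0,0]
After op 6 (dup): stack=[17,17] mem=[0,0,0,0]
After op 7 (STO M2): stack=[17] mem=[0,0,17,0]
After op 8 (push 3): stack=[17,3] mem=[0,0,17,0]
After op 9 (dup): stack=[17,3,3] mem=[0,0,17,0]
After op 10 (-): stack=[17,0] mem=[0,0,17,0]
After op 11 (/): stack=[0] mem=[0,0,17,0]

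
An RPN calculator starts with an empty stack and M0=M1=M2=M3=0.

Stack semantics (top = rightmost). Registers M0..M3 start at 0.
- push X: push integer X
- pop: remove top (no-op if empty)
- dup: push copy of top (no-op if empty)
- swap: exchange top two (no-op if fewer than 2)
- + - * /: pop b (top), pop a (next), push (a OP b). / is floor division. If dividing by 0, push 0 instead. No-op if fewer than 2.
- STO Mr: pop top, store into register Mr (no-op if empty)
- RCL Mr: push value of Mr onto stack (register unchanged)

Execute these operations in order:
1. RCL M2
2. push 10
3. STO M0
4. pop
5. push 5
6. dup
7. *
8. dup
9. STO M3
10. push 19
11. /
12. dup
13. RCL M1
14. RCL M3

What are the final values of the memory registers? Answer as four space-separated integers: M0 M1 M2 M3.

After op 1 (RCL M2): stack=[0] mem=[0,0,0,0]
After op 2 (push 10): stack=[0,10] mem=[0,0,0,0]
After op 3 (STO M0): stack=[0] mem=[10,0,0,0]
After op 4 (pop): stack=[empty] mem=[10,0,0,0]
After op 5 (push 5): stack=[5] mem=[10,0,0,0]
After op 6 (dup): stack=[5,5] mem=[10,0,0,0]
After op 7 (*): stack=[25] mem=[10,0,0,0]
After op 8 (dup): stack=[25,25] mem=[10,0,0,0]
After op 9 (STO M3): stack=[25] mem=[10,0,0,25]
After op 10 (push 19): stack=[25,19] mem=[10,0,0,25]
After op 11 (/): stack=[1] mem=[10,0,0,25]
After op 12 (dup): stack=[1,1] mem=[10,0,0,25]
After op 13 (RCL M1): stack=[1,1,0] mem=[10,0,0,25]
After op 14 (RCL M3): stack=[1,1,0,25] mem=[10,0,0,25]

Answer: 10 0 0 25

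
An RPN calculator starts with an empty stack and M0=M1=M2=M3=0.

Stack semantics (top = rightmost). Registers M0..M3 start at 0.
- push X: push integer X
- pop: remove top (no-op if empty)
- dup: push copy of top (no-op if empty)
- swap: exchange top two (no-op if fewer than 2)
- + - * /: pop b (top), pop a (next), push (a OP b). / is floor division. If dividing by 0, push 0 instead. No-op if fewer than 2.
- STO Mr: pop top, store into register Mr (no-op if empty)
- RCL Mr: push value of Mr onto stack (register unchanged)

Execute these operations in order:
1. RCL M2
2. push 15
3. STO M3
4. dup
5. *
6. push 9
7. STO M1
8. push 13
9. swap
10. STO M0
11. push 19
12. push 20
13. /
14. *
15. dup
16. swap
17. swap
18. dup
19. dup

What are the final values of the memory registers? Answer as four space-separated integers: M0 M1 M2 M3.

Answer: 0 9 0 15

Derivation:
After op 1 (RCL M2): stack=[0] mem=[0,0,0,0]
After op 2 (push 15): stack=[0,15] mem=[0,0,0,0]
After op 3 (STO M3): stack=[0] mem=[0,0,0,15]
After op 4 (dup): stack=[0,0] mem=[0,0,0,15]
After op 5 (*): stack=[0] mem=[0,0,0,15]
After op 6 (push 9): stack=[0,9] mem=[0,0,0,15]
After op 7 (STO M1): stack=[0] mem=[0,9,0,15]
After op 8 (push 13): stack=[0,13] mem=[0,9,0,15]
After op 9 (swap): stack=[13,0] mem=[0,9,0,15]
After op 10 (STO M0): stack=[13] mem=[0,9,0,15]
After op 11 (push 19): stack=[13,19] mem=[0,9,0,15]
After op 12 (push 20): stack=[13,19,20] mem=[0,9,0,15]
After op 13 (/): stack=[13,0] mem=[0,9,0,15]
After op 14 (*): stack=[0] mem=[0,9,0,15]
After op 15 (dup): stack=[0,0] mem=[0,9,0,15]
After op 16 (swap): stack=[0,0] mem=[0,9,0,15]
After op 17 (swap): stack=[0,0] mem=[0,9,0,15]
After op 18 (dup): stack=[0,0,0] mem=[0,9,0,15]
After op 19 (dup): stack=[0,0,0,0] mem=[0,9,0,15]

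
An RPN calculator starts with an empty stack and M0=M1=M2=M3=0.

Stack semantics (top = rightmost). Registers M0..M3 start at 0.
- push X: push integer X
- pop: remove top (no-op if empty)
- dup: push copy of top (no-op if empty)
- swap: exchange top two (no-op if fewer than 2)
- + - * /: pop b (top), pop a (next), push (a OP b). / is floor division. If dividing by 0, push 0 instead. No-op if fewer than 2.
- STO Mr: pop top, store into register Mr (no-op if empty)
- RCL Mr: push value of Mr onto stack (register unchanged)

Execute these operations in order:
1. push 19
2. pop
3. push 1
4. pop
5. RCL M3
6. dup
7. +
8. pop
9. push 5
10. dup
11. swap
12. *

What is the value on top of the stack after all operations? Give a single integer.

After op 1 (push 19): stack=[19] mem=[0,0,0,0]
After op 2 (pop): stack=[empty] mem=[0,0,0,0]
After op 3 (push 1): stack=[1] mem=[0,0,0,0]
After op 4 (pop): stack=[empty] mem=[0,0,0,0]
After op 5 (RCL M3): stack=[0] mem=[0,0,0,0]
After op 6 (dup): stack=[0,0] mem=[0,0,0,0]
After op 7 (+): stack=[0] mem=[0,0,0,0]
After op 8 (pop): stack=[empty] mem=[0,0,0,0]
After op 9 (push 5): stack=[5] mem=[0,0,0,0]
After op 10 (dup): stack=[5,5] mem=[0,0,0,0]
After op 11 (swap): stack=[5,5] mem=[0,0,0,0]
After op 12 (*): stack=[25] mem=[0,0,0,0]

Answer: 25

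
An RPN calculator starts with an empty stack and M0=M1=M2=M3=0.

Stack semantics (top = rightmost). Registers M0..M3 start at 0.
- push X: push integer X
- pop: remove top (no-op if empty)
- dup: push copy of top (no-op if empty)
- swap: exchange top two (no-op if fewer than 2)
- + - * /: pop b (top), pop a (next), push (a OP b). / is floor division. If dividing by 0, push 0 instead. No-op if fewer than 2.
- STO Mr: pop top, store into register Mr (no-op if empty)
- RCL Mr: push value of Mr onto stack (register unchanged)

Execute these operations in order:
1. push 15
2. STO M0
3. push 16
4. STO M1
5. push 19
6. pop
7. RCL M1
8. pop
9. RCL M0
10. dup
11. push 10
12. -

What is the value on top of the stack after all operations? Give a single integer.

After op 1 (push 15): stack=[15] mem=[0,0,0,0]
After op 2 (STO M0): stack=[empty] mem=[15,0,0,0]
After op 3 (push 16): stack=[16] mem=[15,0,0,0]
After op 4 (STO M1): stack=[empty] mem=[15,16,0,0]
After op 5 (push 19): stack=[19] mem=[15,16,0,0]
After op 6 (pop): stack=[empty] mem=[15,16,0,0]
After op 7 (RCL M1): stack=[16] mem=[15,16,0,0]
After op 8 (pop): stack=[empty] mem=[15,16,0,0]
After op 9 (RCL M0): stack=[15] mem=[15,16,0,0]
After op 10 (dup): stack=[15,15] mem=[15,16,0,0]
After op 11 (push 10): stack=[15,15,10] mem=[15,16,0,0]
After op 12 (-): stack=[15,5] mem=[15,16,0,0]

Answer: 5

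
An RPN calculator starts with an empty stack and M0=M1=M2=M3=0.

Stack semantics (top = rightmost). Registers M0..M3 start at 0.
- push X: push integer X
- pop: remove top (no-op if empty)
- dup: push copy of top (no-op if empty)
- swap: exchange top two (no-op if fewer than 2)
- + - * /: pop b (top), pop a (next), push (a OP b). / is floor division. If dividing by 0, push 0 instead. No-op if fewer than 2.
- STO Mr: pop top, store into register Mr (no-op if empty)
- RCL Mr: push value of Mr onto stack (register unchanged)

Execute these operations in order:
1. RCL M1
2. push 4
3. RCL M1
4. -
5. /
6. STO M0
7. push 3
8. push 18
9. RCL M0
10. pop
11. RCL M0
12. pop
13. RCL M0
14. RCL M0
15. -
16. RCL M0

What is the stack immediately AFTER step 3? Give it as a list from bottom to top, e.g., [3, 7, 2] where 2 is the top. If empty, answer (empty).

After op 1 (RCL M1): stack=[0] mem=[0,0,0,0]
After op 2 (push 4): stack=[0,4] mem=[0,0,0,0]
After op 3 (RCL M1): stack=[0,4,0] mem=[0,0,0,0]

[0, 4, 0]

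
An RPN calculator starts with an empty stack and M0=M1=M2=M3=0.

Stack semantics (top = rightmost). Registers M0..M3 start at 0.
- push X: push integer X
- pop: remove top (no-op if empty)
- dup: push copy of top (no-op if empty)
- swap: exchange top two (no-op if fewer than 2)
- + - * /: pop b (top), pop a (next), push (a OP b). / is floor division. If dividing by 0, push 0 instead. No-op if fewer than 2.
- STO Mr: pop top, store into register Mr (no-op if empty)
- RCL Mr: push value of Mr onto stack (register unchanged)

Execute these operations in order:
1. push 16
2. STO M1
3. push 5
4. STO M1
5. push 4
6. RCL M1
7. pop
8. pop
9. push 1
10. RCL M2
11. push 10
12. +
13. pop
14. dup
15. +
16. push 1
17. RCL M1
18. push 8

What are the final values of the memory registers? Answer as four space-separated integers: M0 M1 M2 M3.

After op 1 (push 16): stack=[16] mem=[0,0,0,0]
After op 2 (STO M1): stack=[empty] mem=[0,16,0,0]
After op 3 (push 5): stack=[5] mem=[0,16,0,0]
After op 4 (STO M1): stack=[empty] mem=[0,5,0,0]
After op 5 (push 4): stack=[4] mem=[0,5,0,0]
After op 6 (RCL M1): stack=[4,5] mem=[0,5,0,0]
After op 7 (pop): stack=[4] mem=[0,5,0,0]
After op 8 (pop): stack=[empty] mem=[0,5,0,0]
After op 9 (push 1): stack=[1] mem=[0,5,0,0]
After op 10 (RCL M2): stack=[1,0] mem=[0,5,0,0]
After op 11 (push 10): stack=[1,0,10] mem=[0,5,0,0]
After op 12 (+): stack=[1,10] mem=[0,5,0,0]
After op 13 (pop): stack=[1] mem=[0,5,0,0]
After op 14 (dup): stack=[1,1] mem=[0,5,0,0]
After op 15 (+): stack=[2] mem=[0,5,0,0]
After op 16 (push 1): stack=[2,1] mem=[0,5,0,0]
After op 17 (RCL M1): stack=[2,1,5] mem=[0,5,0,0]
After op 18 (push 8): stack=[2,1,5,8] mem=[0,5,0,0]

Answer: 0 5 0 0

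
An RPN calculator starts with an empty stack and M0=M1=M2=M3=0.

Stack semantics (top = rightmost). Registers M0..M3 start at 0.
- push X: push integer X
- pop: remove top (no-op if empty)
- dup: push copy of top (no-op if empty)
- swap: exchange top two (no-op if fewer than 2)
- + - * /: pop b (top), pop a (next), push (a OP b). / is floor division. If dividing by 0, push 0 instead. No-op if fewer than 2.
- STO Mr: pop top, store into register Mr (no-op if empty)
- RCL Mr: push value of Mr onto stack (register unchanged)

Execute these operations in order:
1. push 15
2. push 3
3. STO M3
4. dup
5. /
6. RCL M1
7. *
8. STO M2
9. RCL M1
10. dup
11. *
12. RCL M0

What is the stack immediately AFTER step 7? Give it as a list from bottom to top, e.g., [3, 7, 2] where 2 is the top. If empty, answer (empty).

After op 1 (push 15): stack=[15] mem=[0,0,0,0]
After op 2 (push 3): stack=[15,3] mem=[0,0,0,0]
After op 3 (STO M3): stack=[15] mem=[0,0,0,3]
After op 4 (dup): stack=[15,15] mem=[0,0,0,3]
After op 5 (/): stack=[1] mem=[0,0,0,3]
After op 6 (RCL M1): stack=[1,0] mem=[0,0,0,3]
After op 7 (*): stack=[0] mem=[0,0,0,3]

[0]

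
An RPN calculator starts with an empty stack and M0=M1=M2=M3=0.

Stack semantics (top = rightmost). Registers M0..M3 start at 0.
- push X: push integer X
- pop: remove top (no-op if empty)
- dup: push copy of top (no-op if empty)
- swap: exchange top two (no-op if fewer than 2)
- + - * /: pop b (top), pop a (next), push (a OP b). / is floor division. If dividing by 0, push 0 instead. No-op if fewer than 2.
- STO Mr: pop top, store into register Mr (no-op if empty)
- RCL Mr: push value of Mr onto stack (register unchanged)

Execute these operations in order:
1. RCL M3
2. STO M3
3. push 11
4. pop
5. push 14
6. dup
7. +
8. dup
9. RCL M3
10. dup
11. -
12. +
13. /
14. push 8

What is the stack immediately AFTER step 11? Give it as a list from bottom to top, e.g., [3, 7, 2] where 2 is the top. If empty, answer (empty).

After op 1 (RCL M3): stack=[0] mem=[0,0,0,0]
After op 2 (STO M3): stack=[empty] mem=[0,0,0,0]
After op 3 (push 11): stack=[11] mem=[0,0,0,0]
After op 4 (pop): stack=[empty] mem=[0,0,0,0]
After op 5 (push 14): stack=[14] mem=[0,0,0,0]
After op 6 (dup): stack=[14,14] mem=[0,0,0,0]
After op 7 (+): stack=[28] mem=[0,0,0,0]
After op 8 (dup): stack=[28,28] mem=[0,0,0,0]
After op 9 (RCL M3): stack=[28,28,0] mem=[0,0,0,0]
After op 10 (dup): stack=[28,28,0,0] mem=[0,0,0,0]
After op 11 (-): stack=[28,28,0] mem=[0,0,0,0]

[28, 28, 0]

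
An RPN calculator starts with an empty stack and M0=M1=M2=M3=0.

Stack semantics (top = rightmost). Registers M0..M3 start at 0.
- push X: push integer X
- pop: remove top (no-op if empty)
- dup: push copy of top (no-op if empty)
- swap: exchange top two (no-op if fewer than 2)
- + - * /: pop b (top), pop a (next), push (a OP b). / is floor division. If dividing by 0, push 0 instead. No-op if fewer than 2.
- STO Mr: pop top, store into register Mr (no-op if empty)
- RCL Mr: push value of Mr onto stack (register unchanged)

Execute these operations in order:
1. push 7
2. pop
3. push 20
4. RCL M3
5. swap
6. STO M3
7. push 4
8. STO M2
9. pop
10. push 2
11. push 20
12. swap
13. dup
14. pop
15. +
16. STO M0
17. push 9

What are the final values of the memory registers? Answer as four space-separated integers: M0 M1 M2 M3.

After op 1 (push 7): stack=[7] mem=[0,0,0,0]
After op 2 (pop): stack=[empty] mem=[0,0,0,0]
After op 3 (push 20): stack=[20] mem=[0,0,0,0]
After op 4 (RCL M3): stack=[20,0] mem=[0,0,0,0]
After op 5 (swap): stack=[0,20] mem=[0,0,0,0]
After op 6 (STO M3): stack=[0] mem=[0,0,0,20]
After op 7 (push 4): stack=[0,4] mem=[0,0,0,20]
After op 8 (STO M2): stack=[0] mem=[0,0,4,20]
After op 9 (pop): stack=[empty] mem=[0,0,4,20]
After op 10 (push 2): stack=[2] mem=[0,0,4,20]
After op 11 (push 20): stack=[2,20] mem=[0,0,4,20]
After op 12 (swap): stack=[20,2] mem=[0,0,4,20]
After op 13 (dup): stack=[20,2,2] mem=[0,0,4,20]
After op 14 (pop): stack=[20,2] mem=[0,0,4,20]
After op 15 (+): stack=[22] mem=[0,0,4,20]
After op 16 (STO M0): stack=[empty] mem=[22,0,4,20]
After op 17 (push 9): stack=[9] mem=[22,0,4,20]

Answer: 22 0 4 20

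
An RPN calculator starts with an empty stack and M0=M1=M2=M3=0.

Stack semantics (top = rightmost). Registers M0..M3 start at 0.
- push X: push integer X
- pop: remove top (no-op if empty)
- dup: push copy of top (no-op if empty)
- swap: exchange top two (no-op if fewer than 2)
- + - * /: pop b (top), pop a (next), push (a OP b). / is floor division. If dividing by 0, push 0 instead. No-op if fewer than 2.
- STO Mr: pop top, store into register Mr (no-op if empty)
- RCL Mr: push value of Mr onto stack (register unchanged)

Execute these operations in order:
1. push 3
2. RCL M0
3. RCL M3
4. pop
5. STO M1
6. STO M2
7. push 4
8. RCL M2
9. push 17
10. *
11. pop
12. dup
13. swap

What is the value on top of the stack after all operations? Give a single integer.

Answer: 4

Derivation:
After op 1 (push 3): stack=[3] mem=[0,0,0,0]
After op 2 (RCL M0): stack=[3,0] mem=[0,0,0,0]
After op 3 (RCL M3): stack=[3,0,0] mem=[0,0,0,0]
After op 4 (pop): stack=[3,0] mem=[0,0,0,0]
After op 5 (STO M1): stack=[3] mem=[0,0,0,0]
After op 6 (STO M2): stack=[empty] mem=[0,0,3,0]
After op 7 (push 4): stack=[4] mem=[0,0,3,0]
After op 8 (RCL M2): stack=[4,3] mem=[0,0,3,0]
After op 9 (push 17): stack=[4,3,17] mem=[0,0,3,0]
After op 10 (*): stack=[4,51] mem=[0,0,3,0]
After op 11 (pop): stack=[4] mem=[0,0,3,0]
After op 12 (dup): stack=[4,4] mem=[0,0,3,0]
After op 13 (swap): stack=[4,4] mem=[0,0,3,0]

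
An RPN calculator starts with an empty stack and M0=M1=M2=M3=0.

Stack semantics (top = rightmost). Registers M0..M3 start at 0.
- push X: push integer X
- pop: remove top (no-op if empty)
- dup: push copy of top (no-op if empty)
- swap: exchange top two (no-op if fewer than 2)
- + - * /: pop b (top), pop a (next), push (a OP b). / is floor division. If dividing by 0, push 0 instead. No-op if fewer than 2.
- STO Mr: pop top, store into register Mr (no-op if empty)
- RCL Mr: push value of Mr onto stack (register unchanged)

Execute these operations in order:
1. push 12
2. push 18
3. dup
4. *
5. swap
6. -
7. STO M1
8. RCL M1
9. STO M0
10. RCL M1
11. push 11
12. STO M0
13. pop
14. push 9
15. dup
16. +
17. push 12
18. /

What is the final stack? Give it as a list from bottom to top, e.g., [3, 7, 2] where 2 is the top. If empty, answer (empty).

Answer: [1]

Derivation:
After op 1 (push 12): stack=[12] mem=[0,0,0,0]
After op 2 (push 18): stack=[12,18] mem=[0,0,0,0]
After op 3 (dup): stack=[12,18,18] mem=[0,0,0,0]
After op 4 (*): stack=[12,324] mem=[0,0,0,0]
After op 5 (swap): stack=[324,12] mem=[0,0,0,0]
After op 6 (-): stack=[312] mem=[0,0,0,0]
After op 7 (STO M1): stack=[empty] mem=[0,312,0,0]
After op 8 (RCL M1): stack=[312] mem=[0,312,0,0]
After op 9 (STO M0): stack=[empty] mem=[312,312,0,0]
After op 10 (RCL M1): stack=[312] mem=[312,312,0,0]
After op 11 (push 11): stack=[312,11] mem=[312,312,0,0]
After op 12 (STO M0): stack=[312] mem=[11,312,0,0]
After op 13 (pop): stack=[empty] mem=[11,312,0,0]
After op 14 (push 9): stack=[9] mem=[11,312,0,0]
After op 15 (dup): stack=[9,9] mem=[11,312,0,0]
After op 16 (+): stack=[18] mem=[11,312,0,0]
After op 17 (push 12): stack=[18,12] mem=[11,312,0,0]
After op 18 (/): stack=[1] mem=[11,312,0,0]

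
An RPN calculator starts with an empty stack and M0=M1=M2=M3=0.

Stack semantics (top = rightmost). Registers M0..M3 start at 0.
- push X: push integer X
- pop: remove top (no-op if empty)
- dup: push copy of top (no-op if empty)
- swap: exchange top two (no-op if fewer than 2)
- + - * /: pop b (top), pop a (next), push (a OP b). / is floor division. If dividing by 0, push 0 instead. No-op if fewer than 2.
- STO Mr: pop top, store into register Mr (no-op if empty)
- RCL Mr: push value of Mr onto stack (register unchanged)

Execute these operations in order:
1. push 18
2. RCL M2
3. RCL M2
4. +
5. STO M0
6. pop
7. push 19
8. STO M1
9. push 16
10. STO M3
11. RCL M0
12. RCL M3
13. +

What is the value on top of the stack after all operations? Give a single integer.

After op 1 (push 18): stack=[18] mem=[0,0,0,0]
After op 2 (RCL M2): stack=[18,0] mem=[0,0,0,0]
After op 3 (RCL M2): stack=[18,0,0] mem=[0,0,0,0]
After op 4 (+): stack=[18,0] mem=[0,0,0,0]
After op 5 (STO M0): stack=[18] mem=[0,0,0,0]
After op 6 (pop): stack=[empty] mem=[0,0,0,0]
After op 7 (push 19): stack=[19] mem=[0,0,0,0]
After op 8 (STO M1): stack=[empty] mem=[0,19,0,0]
After op 9 (push 16): stack=[16] mem=[0,19,0,0]
After op 10 (STO M3): stack=[empty] mem=[0,19,0,16]
After op 11 (RCL M0): stack=[0] mem=[0,19,0,16]
After op 12 (RCL M3): stack=[0,16] mem=[0,19,0,16]
After op 13 (+): stack=[16] mem=[0,19,0,16]

Answer: 16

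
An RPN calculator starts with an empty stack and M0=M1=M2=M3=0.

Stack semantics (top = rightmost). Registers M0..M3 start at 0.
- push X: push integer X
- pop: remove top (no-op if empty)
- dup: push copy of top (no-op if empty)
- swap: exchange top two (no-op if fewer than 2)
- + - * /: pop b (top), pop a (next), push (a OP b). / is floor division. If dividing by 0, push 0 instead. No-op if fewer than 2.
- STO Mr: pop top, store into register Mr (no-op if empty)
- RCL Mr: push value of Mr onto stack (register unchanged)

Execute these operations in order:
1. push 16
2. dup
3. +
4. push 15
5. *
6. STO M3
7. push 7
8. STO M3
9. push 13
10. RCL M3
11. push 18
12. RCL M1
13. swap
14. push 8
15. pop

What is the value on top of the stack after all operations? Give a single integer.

After op 1 (push 16): stack=[16] mem=[0,0,0,0]
After op 2 (dup): stack=[16,16] mem=[0,0,0,0]
After op 3 (+): stack=[32] mem=[0,0,0,0]
After op 4 (push 15): stack=[32,15] mem=[0,0,0,0]
After op 5 (*): stack=[480] mem=[0,0,0,0]
After op 6 (STO M3): stack=[empty] mem=[0,0,0,480]
After op 7 (push 7): stack=[7] mem=[0,0,0,480]
After op 8 (STO M3): stack=[empty] mem=[0,0,0,7]
After op 9 (push 13): stack=[13] mem=[0,0,0,7]
After op 10 (RCL M3): stack=[13,7] mem=[0,0,0,7]
After op 11 (push 18): stack=[13,7,18] mem=[0,0,0,7]
After op 12 (RCL M1): stack=[13,7,18,0] mem=[0,0,0,7]
After op 13 (swap): stack=[13,7,0,18] mem=[0,0,0,7]
After op 14 (push 8): stack=[13,7,0,18,8] mem=[0,0,0,7]
After op 15 (pop): stack=[13,7,0,18] mem=[0,0,0,7]

Answer: 18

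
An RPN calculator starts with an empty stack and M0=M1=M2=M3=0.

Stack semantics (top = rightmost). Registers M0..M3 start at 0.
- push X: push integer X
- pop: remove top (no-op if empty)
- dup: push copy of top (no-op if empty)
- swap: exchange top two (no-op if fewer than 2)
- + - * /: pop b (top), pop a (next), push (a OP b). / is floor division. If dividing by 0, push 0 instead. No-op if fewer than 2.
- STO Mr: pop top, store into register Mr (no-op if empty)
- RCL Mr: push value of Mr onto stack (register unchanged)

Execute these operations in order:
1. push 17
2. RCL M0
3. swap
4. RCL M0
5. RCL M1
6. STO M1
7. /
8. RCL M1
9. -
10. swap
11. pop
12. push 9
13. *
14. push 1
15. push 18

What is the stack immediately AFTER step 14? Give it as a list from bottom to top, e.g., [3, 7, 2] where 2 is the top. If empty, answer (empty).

After op 1 (push 17): stack=[17] mem=[0,0,0,0]
After op 2 (RCL M0): stack=[17,0] mem=[0,0,0,0]
After op 3 (swap): stack=[0,17] mem=[0,0,0,0]
After op 4 (RCL M0): stack=[0,17,0] mem=[0,0,0,0]
After op 5 (RCL M1): stack=[0,17,0,0] mem=[0,0,0,0]
After op 6 (STO M1): stack=[0,17,0] mem=[0,0,0,0]
After op 7 (/): stack=[0,0] mem=[0,0,0,0]
After op 8 (RCL M1): stack=[0,0,0] mem=[0,0,0,0]
After op 9 (-): stack=[0,0] mem=[0,0,0,0]
After op 10 (swap): stack=[0,0] mem=[0,0,0,0]
After op 11 (pop): stack=[0] mem=[0,0,0,0]
After op 12 (push 9): stack=[0,9] mem=[0,0,0,0]
After op 13 (*): stack=[0] mem=[0,0,0,0]
After op 14 (push 1): stack=[0,1] mem=[0,0,0,0]

[0, 1]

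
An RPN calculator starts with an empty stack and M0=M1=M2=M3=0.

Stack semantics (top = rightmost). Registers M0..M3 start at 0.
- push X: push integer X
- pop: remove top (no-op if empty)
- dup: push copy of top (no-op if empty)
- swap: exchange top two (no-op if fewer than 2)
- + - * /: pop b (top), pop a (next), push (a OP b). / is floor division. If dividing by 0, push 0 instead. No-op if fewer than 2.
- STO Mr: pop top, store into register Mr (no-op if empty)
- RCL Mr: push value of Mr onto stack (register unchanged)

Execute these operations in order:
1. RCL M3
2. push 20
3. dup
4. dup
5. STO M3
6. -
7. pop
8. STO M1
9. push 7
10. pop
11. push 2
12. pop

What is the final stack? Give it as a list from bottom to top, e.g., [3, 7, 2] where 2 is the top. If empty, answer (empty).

After op 1 (RCL M3): stack=[0] mem=[0,0,0,0]
After op 2 (push 20): stack=[0,20] mem=[0,0,0,0]
After op 3 (dup): stack=[0,20,20] mem=[0,0,0,0]
After op 4 (dup): stack=[0,20,20,20] mem=[0,0,0,0]
After op 5 (STO M3): stack=[0,20,20] mem=[0,0,0,20]
After op 6 (-): stack=[0,0] mem=[0,0,0,20]
After op 7 (pop): stack=[0] mem=[0,0,0,20]
After op 8 (STO M1): stack=[empty] mem=[0,0,0,20]
After op 9 (push 7): stack=[7] mem=[0,0,0,20]
After op 10 (pop): stack=[empty] mem=[0,0,0,20]
After op 11 (push 2): stack=[2] mem=[0,0,0,20]
After op 12 (pop): stack=[empty] mem=[0,0,0,20]

Answer: (empty)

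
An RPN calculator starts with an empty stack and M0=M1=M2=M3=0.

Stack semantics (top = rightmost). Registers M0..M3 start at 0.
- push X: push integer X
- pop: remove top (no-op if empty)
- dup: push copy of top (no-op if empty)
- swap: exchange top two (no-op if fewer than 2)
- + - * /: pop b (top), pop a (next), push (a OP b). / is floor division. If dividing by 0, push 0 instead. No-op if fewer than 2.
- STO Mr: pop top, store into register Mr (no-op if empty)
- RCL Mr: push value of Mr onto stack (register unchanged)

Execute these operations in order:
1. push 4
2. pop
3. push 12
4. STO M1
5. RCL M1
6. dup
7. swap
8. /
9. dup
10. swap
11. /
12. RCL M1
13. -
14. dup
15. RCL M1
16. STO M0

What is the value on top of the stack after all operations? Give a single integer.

Answer: -11

Derivation:
After op 1 (push 4): stack=[4] mem=[0,0,0,0]
After op 2 (pop): stack=[empty] mem=[0,0,0,0]
After op 3 (push 12): stack=[12] mem=[0,0,0,0]
After op 4 (STO M1): stack=[empty] mem=[0,12,0,0]
After op 5 (RCL M1): stack=[12] mem=[0,12,0,0]
After op 6 (dup): stack=[12,12] mem=[0,12,0,0]
After op 7 (swap): stack=[12,12] mem=[0,12,0,0]
After op 8 (/): stack=[1] mem=[0,12,0,0]
After op 9 (dup): stack=[1,1] mem=[0,12,0,0]
After op 10 (swap): stack=[1,1] mem=[0,12,0,0]
After op 11 (/): stack=[1] mem=[0,12,0,0]
After op 12 (RCL M1): stack=[1,12] mem=[0,12,0,0]
After op 13 (-): stack=[-11] mem=[0,12,0,0]
After op 14 (dup): stack=[-11,-11] mem=[0,12,0,0]
After op 15 (RCL M1): stack=[-11,-11,12] mem=[0,12,0,0]
After op 16 (STO M0): stack=[-11,-11] mem=[12,12,0,0]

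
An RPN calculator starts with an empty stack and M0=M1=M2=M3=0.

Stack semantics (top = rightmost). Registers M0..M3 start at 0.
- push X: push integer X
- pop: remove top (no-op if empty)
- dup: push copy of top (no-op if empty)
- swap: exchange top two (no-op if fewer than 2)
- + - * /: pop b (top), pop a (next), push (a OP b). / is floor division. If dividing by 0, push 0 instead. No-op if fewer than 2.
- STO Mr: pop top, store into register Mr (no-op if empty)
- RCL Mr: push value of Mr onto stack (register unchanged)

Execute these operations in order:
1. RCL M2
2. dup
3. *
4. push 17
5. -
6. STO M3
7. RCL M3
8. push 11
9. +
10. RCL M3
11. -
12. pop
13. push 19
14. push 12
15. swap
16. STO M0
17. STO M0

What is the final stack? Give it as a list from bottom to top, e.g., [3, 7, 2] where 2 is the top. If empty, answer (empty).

After op 1 (RCL M2): stack=[0] mem=[0,0,0,0]
After op 2 (dup): stack=[0,0] mem=[0,0,0,0]
After op 3 (*): stack=[0] mem=[0,0,0,0]
After op 4 (push 17): stack=[0,17] mem=[0,0,0,0]
After op 5 (-): stack=[-17] mem=[0,0,0,0]
After op 6 (STO M3): stack=[empty] mem=[0,0,0,-17]
After op 7 (RCL M3): stack=[-17] mem=[0,0,0,-17]
After op 8 (push 11): stack=[-17,11] mem=[0,0,0,-17]
After op 9 (+): stack=[-6] mem=[0,0,0,-17]
After op 10 (RCL M3): stack=[-6,-17] mem=[0,0,0,-17]
After op 11 (-): stack=[11] mem=[0,0,0,-17]
After op 12 (pop): stack=[empty] mem=[0,0,0,-17]
After op 13 (push 19): stack=[19] mem=[0,0,0,-17]
After op 14 (push 12): stack=[19,12] mem=[0,0,0,-17]
After op 15 (swap): stack=[12,19] mem=[0,0,0,-17]
After op 16 (STO M0): stack=[12] mem=[19,0,0,-17]
After op 17 (STO M0): stack=[empty] mem=[12,0,0,-17]

Answer: (empty)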